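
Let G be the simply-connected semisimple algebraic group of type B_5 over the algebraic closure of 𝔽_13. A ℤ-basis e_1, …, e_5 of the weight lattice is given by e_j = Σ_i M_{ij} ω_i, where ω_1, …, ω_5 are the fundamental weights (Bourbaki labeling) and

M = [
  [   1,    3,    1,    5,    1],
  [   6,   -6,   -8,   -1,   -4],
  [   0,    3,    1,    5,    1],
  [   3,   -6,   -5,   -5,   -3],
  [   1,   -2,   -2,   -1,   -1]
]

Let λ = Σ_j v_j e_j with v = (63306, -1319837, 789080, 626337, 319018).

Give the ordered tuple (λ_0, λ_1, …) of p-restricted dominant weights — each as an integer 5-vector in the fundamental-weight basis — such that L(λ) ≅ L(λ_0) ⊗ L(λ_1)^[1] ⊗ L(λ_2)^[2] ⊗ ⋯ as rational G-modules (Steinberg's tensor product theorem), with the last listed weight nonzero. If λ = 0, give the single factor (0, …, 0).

((1, 11, 5, 12, 0), (0, 11, 5, 7, 12), (5, 1, 7, 0, 8), (0, 12, 10, 8, 3), (12, 2, 9, 2, 6))

ω-coordinates c = M·v, v = (63306, -1319837, 789080, 626337, 319018):
  c_1 = (1)·(63306) + (3)·(-1319837) + (1)·(789080) + (5)·(626337) + (1)·(319018) = 343578
  c_2 = (6)·(63306) + (-6)·(-1319837) + (-8)·(789080) + (-1)·(626337) + (-4)·(319018) = 83809
  c_3 = (0)·(63306) + (3)·(-1319837) + (1)·(789080) + (5)·(626337) + (1)·(319018) = 280272
  c_4 = (3)·(63306) + (-6)·(-1319837) + (-5)·(789080) + (-5)·(626337) + (-3)·(319018) = 74801
  c_5 = (1)·(63306) + (-2)·(-1319837) + (-2)·(789080) + (-1)·(626337) + (-1)·(319018) = 179465
Writing each c_i in base p = 13:
  c_1 = 343578 = 1·13^0 + 0·13^1 + 5·13^2 + 0·13^3 + 12·13^4
  c_2 = 83809 = 11·13^0 + 11·13^1 + 1·13^2 + 12·13^3 + 2·13^4
  c_3 = 280272 = 5·13^0 + 5·13^1 + 7·13^2 + 10·13^3 + 9·13^4
  c_4 = 74801 = 12·13^0 + 7·13^1 + 0·13^2 + 8·13^3 + 2·13^4
  c_5 = 179465 = 0·13^0 + 12·13^1 + 8·13^2 + 3·13^3 + 6·13^4
p-restricted factor λ_0 = (1, 11, 5, 12, 0)
p-restricted factor λ_1 = (0, 11, 5, 7, 12)
p-restricted factor λ_2 = (5, 1, 7, 0, 8)
p-restricted factor λ_3 = (0, 12, 10, 8, 3)
p-restricted factor λ_4 = (12, 2, 9, 2, 6)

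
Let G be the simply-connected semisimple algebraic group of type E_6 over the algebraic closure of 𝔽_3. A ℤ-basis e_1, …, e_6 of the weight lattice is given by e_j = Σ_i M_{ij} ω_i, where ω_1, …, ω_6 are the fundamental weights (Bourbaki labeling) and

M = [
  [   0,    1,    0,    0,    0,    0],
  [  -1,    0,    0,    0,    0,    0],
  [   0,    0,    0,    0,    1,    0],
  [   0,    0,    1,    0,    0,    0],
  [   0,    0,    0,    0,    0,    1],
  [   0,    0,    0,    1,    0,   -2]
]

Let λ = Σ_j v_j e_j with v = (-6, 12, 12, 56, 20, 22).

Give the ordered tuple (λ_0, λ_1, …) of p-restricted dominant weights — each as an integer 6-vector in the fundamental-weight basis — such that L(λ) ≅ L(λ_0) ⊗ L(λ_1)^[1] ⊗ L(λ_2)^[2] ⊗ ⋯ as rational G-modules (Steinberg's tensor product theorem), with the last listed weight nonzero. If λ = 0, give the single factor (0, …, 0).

((0, 0, 2, 0, 1, 0), (1, 2, 0, 1, 1, 1), (1, 0, 2, 1, 2, 1))

Converting to the ω-basis (c_i = row i of M dotted with v = (-6, 12, 12, 56, 20, 22)):
  c_1 = 0*-6 + 1*12 + 0*12 + 0*56 + 0*20 + 0*22 = 12
  c_2 = -1*-6 + 0*12 + 0*12 + 0*56 + 0*20 + 0*22 = 6
  c_3 = 0*-6 + 0*12 + 0*12 + 0*56 + 1*20 + 0*22 = 20
  c_4 = 0*-6 + 0*12 + 1*12 + 0*56 + 0*20 + 0*22 = 12
  c_5 = 0*-6 + 0*12 + 0*12 + 0*56 + 0*20 + 1*22 = 22
  c_6 = 0*-6 + 0*12 + 0*12 + 1*56 + 0*20 + -2*22 = 12
Writing each c_i in base p = 3:
  c_1 = 12 = 0·3^0 + 1·3^1 + 1·3^2
  c_2 = 6 = 0·3^0 + 2·3^1
  c_3 = 20 = 2·3^0 + 0·3^1 + 2·3^2
  c_4 = 12 = 0·3^0 + 1·3^1 + 1·3^2
  c_5 = 22 = 1·3^0 + 1·3^1 + 2·3^2
  c_6 = 12 = 0·3^0 + 1·3^1 + 1·3^2
Factor λ_0 = (0, 0, 2, 0, 1, 0)
Factor λ_1 = (1, 2, 0, 1, 1, 1)
Factor λ_2 = (1, 0, 2, 1, 2, 1)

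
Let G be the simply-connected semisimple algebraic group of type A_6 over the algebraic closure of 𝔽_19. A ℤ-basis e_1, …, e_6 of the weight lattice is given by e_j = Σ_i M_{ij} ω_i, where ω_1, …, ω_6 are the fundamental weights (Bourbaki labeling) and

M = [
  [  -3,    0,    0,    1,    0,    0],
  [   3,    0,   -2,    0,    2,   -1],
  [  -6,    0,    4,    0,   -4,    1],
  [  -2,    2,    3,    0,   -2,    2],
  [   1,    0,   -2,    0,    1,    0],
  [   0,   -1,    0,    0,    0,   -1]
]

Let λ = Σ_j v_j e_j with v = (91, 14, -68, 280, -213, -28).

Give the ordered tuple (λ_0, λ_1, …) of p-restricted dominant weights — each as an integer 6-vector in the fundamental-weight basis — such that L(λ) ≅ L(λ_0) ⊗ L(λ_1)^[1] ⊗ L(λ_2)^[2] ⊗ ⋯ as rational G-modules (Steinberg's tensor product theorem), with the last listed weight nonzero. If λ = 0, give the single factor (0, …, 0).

((7, 11, 6, 12, 14, 14),)

Change of basis e → ω: c = M·v where v = (91, 14, -68, 280, -213, -28):
  c_1 = (-3)·(91) + 0·14 + (0)·(-68) + 1·280 + (0)·(-213) + (0)·(-28) = 7
  c_2 = 3·91 + 0·14 + (-2)·(-68) + 0·280 + (2)·(-213) + (-1)·(-28) = 11
  c_3 = (-6)·(91) + 0·14 + (4)·(-68) + 0·280 + (-4)·(-213) + (1)·(-28) = 6
  c_4 = (-2)·(91) + 2·14 + (3)·(-68) + 0·280 + (-2)·(-213) + (2)·(-28) = 12
  c_5 = 1·91 + 0·14 + (-2)·(-68) + 0·280 + (1)·(-213) + (0)·(-28) = 14
  c_6 = 0·91 + (-1)·(14) + (0)·(-68) + 0·280 + (0)·(-213) + (-1)·(-28) = 14
Writing each c_i in base p = 19:
  c_1 = 7 = 7·19^0
  c_2 = 11 = 11·19^0
  c_3 = 6 = 6·19^0
  c_4 = 12 = 12·19^0
  c_5 = 14 = 14·19^0
  c_6 = 14 = 14·19^0
p-restricted factor λ_0 = (7, 11, 6, 12, 14, 14)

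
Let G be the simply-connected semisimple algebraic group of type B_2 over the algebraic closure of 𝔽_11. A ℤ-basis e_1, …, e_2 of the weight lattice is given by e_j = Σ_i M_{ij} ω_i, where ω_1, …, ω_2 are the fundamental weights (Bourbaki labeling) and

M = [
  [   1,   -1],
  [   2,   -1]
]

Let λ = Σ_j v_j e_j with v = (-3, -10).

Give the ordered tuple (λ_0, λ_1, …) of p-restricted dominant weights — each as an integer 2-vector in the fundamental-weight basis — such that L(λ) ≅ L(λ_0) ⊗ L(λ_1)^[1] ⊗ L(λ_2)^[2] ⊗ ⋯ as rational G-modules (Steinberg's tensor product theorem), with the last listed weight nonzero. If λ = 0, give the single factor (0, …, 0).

((7, 4),)

Compute c_i = Σ_j M_{ij} v_j with v = (-3, -10):
  c_1 = (1)·(-3) + (-1)·(-10) = 7
  c_2 = (2)·(-3) + (-1)·(-10) = 4
Writing each c_i in base p = 11:
  c_1 = 7 = 7·11^0
  c_2 = 4 = 4·11^0
Factor λ_0 = (7, 4)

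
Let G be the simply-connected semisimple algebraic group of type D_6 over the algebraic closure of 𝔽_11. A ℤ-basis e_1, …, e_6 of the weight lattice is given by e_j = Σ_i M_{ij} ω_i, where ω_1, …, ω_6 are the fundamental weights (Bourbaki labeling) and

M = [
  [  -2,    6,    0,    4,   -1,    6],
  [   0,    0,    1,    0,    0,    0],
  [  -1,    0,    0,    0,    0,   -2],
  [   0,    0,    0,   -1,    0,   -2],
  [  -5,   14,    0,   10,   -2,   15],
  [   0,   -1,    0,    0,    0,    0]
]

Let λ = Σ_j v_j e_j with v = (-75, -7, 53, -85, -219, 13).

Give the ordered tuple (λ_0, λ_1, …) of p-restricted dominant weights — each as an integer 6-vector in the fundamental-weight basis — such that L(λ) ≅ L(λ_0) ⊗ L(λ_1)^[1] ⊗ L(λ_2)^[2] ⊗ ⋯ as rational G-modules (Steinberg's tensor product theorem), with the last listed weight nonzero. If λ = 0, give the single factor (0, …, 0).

((10, 9, 5, 4, 5, 7), (5, 4, 4, 5, 5, 0))

Converting to the ω-basis (c_i = row i of M dotted with v = (-75, -7, 53, -85, -219, 13)):
  c_1 = (-2)·(-75) + (6)·(-7) + (0)·(53) + (4)·(-85) + (-1)·(-219) + (6)·(13) = 65
  c_2 = (0)·(-75) + (0)·(-7) + (1)·(53) + (0)·(-85) + (0)·(-219) + (0)·(13) = 53
  c_3 = (-1)·(-75) + (0)·(-7) + (0)·(53) + (0)·(-85) + (0)·(-219) + (-2)·(13) = 49
  c_4 = (0)·(-75) + (0)·(-7) + (0)·(53) + (-1)·(-85) + (0)·(-219) + (-2)·(13) = 59
  c_5 = (-5)·(-75) + (14)·(-7) + (0)·(53) + (10)·(-85) + (-2)·(-219) + (15)·(13) = 60
  c_6 = (0)·(-75) + (-1)·(-7) + (0)·(53) + (0)·(-85) + (0)·(-219) + (0)·(13) = 7
Expand coordinatewise in base 11:
  c_1 = 65 = 10·11^0 + 5·11^1
  c_2 = 53 = 9·11^0 + 4·11^1
  c_3 = 49 = 5·11^0 + 4·11^1
  c_4 = 59 = 4·11^0 + 5·11^1
  c_5 = 60 = 5·11^0 + 5·11^1
  c_6 = 7 = 7·11^0
λ_0 = (10, 9, 5, 4, 5, 7)
λ_1 = (5, 4, 4, 5, 5, 0)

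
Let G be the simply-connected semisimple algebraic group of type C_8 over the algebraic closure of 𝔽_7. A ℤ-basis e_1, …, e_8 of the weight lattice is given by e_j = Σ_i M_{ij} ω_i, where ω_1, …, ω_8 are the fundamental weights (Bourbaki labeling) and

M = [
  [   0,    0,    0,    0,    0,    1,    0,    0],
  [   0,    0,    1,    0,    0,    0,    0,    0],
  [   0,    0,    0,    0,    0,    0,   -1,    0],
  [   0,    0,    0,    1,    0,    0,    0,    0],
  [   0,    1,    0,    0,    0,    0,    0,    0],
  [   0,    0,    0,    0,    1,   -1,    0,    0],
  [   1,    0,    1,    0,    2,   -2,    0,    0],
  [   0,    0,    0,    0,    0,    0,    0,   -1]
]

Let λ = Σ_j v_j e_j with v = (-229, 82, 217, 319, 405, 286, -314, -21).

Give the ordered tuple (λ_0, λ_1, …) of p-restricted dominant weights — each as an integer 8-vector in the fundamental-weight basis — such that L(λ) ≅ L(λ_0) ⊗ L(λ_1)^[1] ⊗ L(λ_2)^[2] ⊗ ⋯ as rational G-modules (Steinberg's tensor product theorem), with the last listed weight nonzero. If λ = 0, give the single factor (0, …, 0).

In the fundamental-weight basis, λ has coordinates c = M·v (v = (-229, 82, 217, 319, 405, 286, -314, -21)):
  c_1 = (0)·(-229) + (0)·(82) + (0)·(217) + (0)·(319) + (0)·(405) + (1)·(286) + (0)·(-314) + (0)·(-21) = 286
  c_2 = (0)·(-229) + (0)·(82) + (1)·(217) + (0)·(319) + (0)·(405) + (0)·(286) + (0)·(-314) + (0)·(-21) = 217
  c_3 = (0)·(-229) + (0)·(82) + (0)·(217) + (0)·(319) + (0)·(405) + (0)·(286) + (-1)·(-314) + (0)·(-21) = 314
  c_4 = (0)·(-229) + (0)·(82) + (0)·(217) + (1)·(319) + (0)·(405) + (0)·(286) + (0)·(-314) + (0)·(-21) = 319
  c_5 = (0)·(-229) + (1)·(82) + (0)·(217) + (0)·(319) + (0)·(405) + (0)·(286) + (0)·(-314) + (0)·(-21) = 82
  c_6 = (0)·(-229) + (0)·(82) + (0)·(217) + (0)·(319) + (1)·(405) + (-1)·(286) + (0)·(-314) + (0)·(-21) = 119
  c_7 = (1)·(-229) + (0)·(82) + (1)·(217) + (0)·(319) + (2)·(405) + (-2)·(286) + (0)·(-314) + (0)·(-21) = 226
  c_8 = (0)·(-229) + (0)·(82) + (0)·(217) + (0)·(319) + (0)·(405) + (0)·(286) + (0)·(-314) + (-1)·(-21) = 21
p = 7; digits c_i = Σ_j d_{ij}·7^j, 0 ≤ d_{ij} < 7:
  c_1 = 286 = 6·7^0 + 5·7^1 + 5·7^2
  c_2 = 217 = 0·7^0 + 3·7^1 + 4·7^2
  c_3 = 314 = 6·7^0 + 2·7^1 + 6·7^2
  c_4 = 319 = 4·7^0 + 3·7^1 + 6·7^2
  c_5 = 82 = 5·7^0 + 4·7^1 + 1·7^2
  c_6 = 119 = 0·7^0 + 3·7^1 + 2·7^2
  c_7 = 226 = 2·7^0 + 4·7^1 + 4·7^2
  c_8 = 21 = 0·7^0 + 3·7^1
p-restricted factor λ_0 = (6, 0, 6, 4, 5, 0, 2, 0)
p-restricted factor λ_1 = (5, 3, 2, 3, 4, 3, 4, 3)
p-restricted factor λ_2 = (5, 4, 6, 6, 1, 2, 4, 0)

((6, 0, 6, 4, 5, 0, 2, 0), (5, 3, 2, 3, 4, 3, 4, 3), (5, 4, 6, 6, 1, 2, 4, 0))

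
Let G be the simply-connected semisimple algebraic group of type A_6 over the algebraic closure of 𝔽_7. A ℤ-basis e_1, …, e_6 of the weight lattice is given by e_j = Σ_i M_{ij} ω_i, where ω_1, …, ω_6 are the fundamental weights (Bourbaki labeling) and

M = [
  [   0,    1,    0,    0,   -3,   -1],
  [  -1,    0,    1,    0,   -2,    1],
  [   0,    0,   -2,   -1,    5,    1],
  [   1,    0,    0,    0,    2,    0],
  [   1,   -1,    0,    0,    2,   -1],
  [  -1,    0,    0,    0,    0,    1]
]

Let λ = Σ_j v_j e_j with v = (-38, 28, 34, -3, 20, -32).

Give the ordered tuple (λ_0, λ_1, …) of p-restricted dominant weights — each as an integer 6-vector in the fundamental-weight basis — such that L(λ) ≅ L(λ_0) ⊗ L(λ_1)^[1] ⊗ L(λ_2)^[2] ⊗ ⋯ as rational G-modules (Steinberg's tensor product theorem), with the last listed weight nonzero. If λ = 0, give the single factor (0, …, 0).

((0, 0, 3, 2, 6, 6),)

Change of basis e → ω: c = M·v where v = (-38, 28, 34, -3, 20, -32):
  c_1 = 0*-38 + 1*28 + 0*34 + 0*-3 + -3*20 + -1*-32 = 0
  c_2 = -1*-38 + 0*28 + 1*34 + 0*-3 + -2*20 + 1*-32 = 0
  c_3 = 0*-38 + 0*28 + -2*34 + -1*-3 + 5*20 + 1*-32 = 3
  c_4 = 1*-38 + 0*28 + 0*34 + 0*-3 + 2*20 + 0*-32 = 2
  c_5 = 1*-38 + -1*28 + 0*34 + 0*-3 + 2*20 + -1*-32 = 6
  c_6 = -1*-38 + 0*28 + 0*34 + 0*-3 + 0*20 + 1*-32 = 6
Expand coordinatewise in base 7:
  c_1 = 0
  c_2 = 0
  c_3 = 3 = 3·7^0
  c_4 = 2 = 2·7^0
  c_5 = 6 = 6·7^0
  c_6 = 6 = 6·7^0
Factor λ_0 = (0, 0, 3, 2, 6, 6)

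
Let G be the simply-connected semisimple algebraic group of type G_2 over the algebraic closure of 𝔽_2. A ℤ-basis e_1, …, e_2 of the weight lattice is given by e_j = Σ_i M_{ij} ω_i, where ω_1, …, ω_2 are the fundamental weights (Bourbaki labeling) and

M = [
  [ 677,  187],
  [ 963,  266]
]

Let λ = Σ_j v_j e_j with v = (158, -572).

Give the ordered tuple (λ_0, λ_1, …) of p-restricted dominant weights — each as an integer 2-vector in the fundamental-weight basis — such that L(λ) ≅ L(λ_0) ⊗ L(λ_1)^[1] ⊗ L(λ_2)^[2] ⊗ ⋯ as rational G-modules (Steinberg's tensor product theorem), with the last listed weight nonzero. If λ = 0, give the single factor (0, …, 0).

Converting to the ω-basis (c_i = row i of M dotted with v = (158, -572)):
  c_1 = (677)·(158) + (187)·(-572) = 2
  c_2 = (963)·(158) + (266)·(-572) = 2
Expand coordinatewise in base 2:
  c_1 = 2 = 0·2^0 + 1·2^1
  c_2 = 2 = 0·2^0 + 1·2^1
p-restricted factor λ_0 = (0, 0)
p-restricted factor λ_1 = (1, 1)

((0, 0), (1, 1))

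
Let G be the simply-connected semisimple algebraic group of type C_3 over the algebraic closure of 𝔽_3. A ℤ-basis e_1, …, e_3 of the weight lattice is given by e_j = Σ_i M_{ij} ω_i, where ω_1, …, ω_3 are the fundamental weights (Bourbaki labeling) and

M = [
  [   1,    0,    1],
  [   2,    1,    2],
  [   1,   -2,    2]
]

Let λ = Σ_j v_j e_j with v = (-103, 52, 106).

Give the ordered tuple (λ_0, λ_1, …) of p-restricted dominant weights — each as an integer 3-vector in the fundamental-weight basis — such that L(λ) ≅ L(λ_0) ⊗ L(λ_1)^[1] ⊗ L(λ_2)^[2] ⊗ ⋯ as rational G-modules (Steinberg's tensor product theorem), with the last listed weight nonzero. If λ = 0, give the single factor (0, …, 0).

((0, 1, 2), (1, 1, 1), (0, 0, 0), (0, 2, 0))

ω-coordinates c = M·v, v = (-103, 52, 106):
  c_1 = (1)·(-103) + (0)·(52) + (1)·(106) = 3
  c_2 = (2)·(-103) + (1)·(52) + (2)·(106) = 58
  c_3 = (1)·(-103) + (-2)·(52) + (2)·(106) = 5
p = 3; digits c_i = Σ_j d_{ij}·3^j, 0 ≤ d_{ij} < 3:
  c_1 = 3 = 0·3^0 + 1·3^1
  c_2 = 58 = 1·3^0 + 1·3^1 + 0·3^2 + 2·3^3
  c_3 = 5 = 2·3^0 + 1·3^1
p-restricted factor λ_0 = (0, 1, 2)
p-restricted factor λ_1 = (1, 1, 1)
p-restricted factor λ_2 = (0, 0, 0)
p-restricted factor λ_3 = (0, 2, 0)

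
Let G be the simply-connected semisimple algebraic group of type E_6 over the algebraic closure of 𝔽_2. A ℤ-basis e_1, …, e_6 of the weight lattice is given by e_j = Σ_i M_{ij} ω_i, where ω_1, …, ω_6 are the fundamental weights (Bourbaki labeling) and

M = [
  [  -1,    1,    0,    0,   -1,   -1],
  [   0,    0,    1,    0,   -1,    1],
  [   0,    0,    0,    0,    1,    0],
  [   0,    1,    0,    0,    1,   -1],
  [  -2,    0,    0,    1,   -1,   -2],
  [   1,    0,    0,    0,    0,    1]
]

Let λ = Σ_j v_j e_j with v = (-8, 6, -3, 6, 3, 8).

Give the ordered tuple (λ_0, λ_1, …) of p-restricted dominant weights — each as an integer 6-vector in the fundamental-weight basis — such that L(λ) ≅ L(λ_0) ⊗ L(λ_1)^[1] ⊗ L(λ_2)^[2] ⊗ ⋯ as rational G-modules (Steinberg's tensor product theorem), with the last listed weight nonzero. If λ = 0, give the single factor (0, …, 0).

((1, 0, 1, 1, 1, 0), (1, 1, 1, 0, 1, 0))

In the fundamental-weight basis, λ has coordinates c = M·v (v = (-8, 6, -3, 6, 3, 8)):
  c_1 = (-1)·(-8) + (1)·(6) + (0)·(-3) + (0)·(6) + (-1)·(3) + (-1)·(8) = 3
  c_2 = (0)·(-8) + (0)·(6) + (1)·(-3) + (0)·(6) + (-1)·(3) + (1)·(8) = 2
  c_3 = (0)·(-8) + (0)·(6) + (0)·(-3) + (0)·(6) + (1)·(3) + (0)·(8) = 3
  c_4 = (0)·(-8) + (1)·(6) + (0)·(-3) + (0)·(6) + (1)·(3) + (-1)·(8) = 1
  c_5 = (-2)·(-8) + (0)·(6) + (0)·(-3) + (1)·(6) + (-1)·(3) + (-2)·(8) = 3
  c_6 = (1)·(-8) + (0)·(6) + (0)·(-3) + (0)·(6) + (0)·(3) + (1)·(8) = 0
Base-2 expansion of each c_i:
  c_1 = 3 = 1·2^0 + 1·2^1
  c_2 = 2 = 0·2^0 + 1·2^1
  c_3 = 3 = 1·2^0 + 1·2^1
  c_4 = 1 = 1·2^0
  c_5 = 3 = 1·2^0 + 1·2^1
  c_6 = 0
p-restricted factor λ_0 = (1, 0, 1, 1, 1, 0)
p-restricted factor λ_1 = (1, 1, 1, 0, 1, 0)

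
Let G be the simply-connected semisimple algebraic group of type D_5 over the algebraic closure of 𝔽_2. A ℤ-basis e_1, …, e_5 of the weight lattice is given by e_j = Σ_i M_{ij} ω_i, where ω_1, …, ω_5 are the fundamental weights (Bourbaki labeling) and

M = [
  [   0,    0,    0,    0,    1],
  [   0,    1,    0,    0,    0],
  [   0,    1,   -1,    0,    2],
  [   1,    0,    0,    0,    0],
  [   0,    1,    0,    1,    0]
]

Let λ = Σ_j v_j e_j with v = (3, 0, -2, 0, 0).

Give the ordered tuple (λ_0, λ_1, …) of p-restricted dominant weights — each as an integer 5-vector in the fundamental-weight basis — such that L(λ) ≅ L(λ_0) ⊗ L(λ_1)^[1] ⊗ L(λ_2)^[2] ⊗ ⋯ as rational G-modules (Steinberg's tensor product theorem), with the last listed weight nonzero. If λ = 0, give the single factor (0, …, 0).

Converting to the ω-basis (c_i = row i of M dotted with v = (3, 0, -2, 0, 0)):
  c_1 = (0)·(3) + (0)·(0) + (0)·(-2) + (0)·(0) + (1)·(0) = 0
  c_2 = (0)·(3) + (1)·(0) + (0)·(-2) + (0)·(0) + (0)·(0) = 0
  c_3 = (0)·(3) + (1)·(0) + (-1)·(-2) + (0)·(0) + (2)·(0) = 2
  c_4 = (1)·(3) + (0)·(0) + (0)·(-2) + (0)·(0) + (0)·(0) = 3
  c_5 = (0)·(3) + (1)·(0) + (0)·(-2) + (1)·(0) + (0)·(0) = 0
Writing each c_i in base p = 2:
  c_1 = 0
  c_2 = 0
  c_3 = 2 = 0·2^0 + 1·2^1
  c_4 = 3 = 1·2^0 + 1·2^1
  c_5 = 0
Factor λ_0 = (0, 0, 0, 1, 0)
Factor λ_1 = (0, 0, 1, 1, 0)

((0, 0, 0, 1, 0), (0, 0, 1, 1, 0))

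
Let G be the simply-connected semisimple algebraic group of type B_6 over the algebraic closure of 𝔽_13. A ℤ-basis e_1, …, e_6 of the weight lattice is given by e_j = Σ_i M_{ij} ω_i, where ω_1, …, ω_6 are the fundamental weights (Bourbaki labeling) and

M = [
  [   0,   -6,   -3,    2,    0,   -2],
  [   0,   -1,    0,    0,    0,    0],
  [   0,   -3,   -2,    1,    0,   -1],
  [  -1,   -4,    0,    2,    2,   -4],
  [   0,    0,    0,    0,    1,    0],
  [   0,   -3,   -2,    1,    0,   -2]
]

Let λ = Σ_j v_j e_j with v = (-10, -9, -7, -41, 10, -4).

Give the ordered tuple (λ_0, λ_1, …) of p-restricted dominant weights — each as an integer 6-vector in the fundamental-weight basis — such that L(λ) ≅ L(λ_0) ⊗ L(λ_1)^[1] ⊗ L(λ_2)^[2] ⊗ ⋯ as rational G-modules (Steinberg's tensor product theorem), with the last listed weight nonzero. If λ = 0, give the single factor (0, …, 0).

In the fundamental-weight basis, λ has coordinates c = M·v (v = (-10, -9, -7, -41, 10, -4)):
  c_1 = (0)·(-10) + (-6)·(-9) + (-3)·(-7) + (2)·(-41) + 0·10 + (-2)·(-4) = 1
  c_2 = (0)·(-10) + (-1)·(-9) + (0)·(-7) + (0)·(-41) + 0·10 + (0)·(-4) = 9
  c_3 = (0)·(-10) + (-3)·(-9) + (-2)·(-7) + (1)·(-41) + 0·10 + (-1)·(-4) = 4
  c_4 = (-1)·(-10) + (-4)·(-9) + (0)·(-7) + (2)·(-41) + 2·10 + (-4)·(-4) = 0
  c_5 = (0)·(-10) + (0)·(-9) + (0)·(-7) + (0)·(-41) + 1·10 + (0)·(-4) = 10
  c_6 = (0)·(-10) + (-3)·(-9) + (-2)·(-7) + (1)·(-41) + 0·10 + (-2)·(-4) = 8
Expand coordinatewise in base 13:
  c_1 = 1 = 1·13^0
  c_2 = 9 = 9·13^0
  c_3 = 4 = 4·13^0
  c_4 = 0
  c_5 = 10 = 10·13^0
  c_6 = 8 = 8·13^0
p-restricted factor λ_0 = (1, 9, 4, 0, 10, 8)

((1, 9, 4, 0, 10, 8),)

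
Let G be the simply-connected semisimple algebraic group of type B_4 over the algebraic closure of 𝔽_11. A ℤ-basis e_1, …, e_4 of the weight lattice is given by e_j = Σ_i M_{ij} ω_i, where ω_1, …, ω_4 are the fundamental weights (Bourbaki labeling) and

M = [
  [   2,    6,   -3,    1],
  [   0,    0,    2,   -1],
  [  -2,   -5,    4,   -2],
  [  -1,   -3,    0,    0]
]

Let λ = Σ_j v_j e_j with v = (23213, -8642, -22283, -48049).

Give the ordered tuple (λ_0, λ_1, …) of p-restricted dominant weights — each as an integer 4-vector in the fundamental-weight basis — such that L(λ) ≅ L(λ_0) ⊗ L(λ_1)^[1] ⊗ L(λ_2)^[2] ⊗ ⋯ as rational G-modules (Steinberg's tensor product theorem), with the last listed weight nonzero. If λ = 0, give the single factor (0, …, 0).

Converting to the ω-basis (c_i = row i of M dotted with v = (23213, -8642, -22283, -48049)):
  c_1 = 2·23213 + (6)·(-8642) + (-3)·(-22283) + (1)·(-48049) = 13374
  c_2 = 0·23213 + (0)·(-8642) + (2)·(-22283) + (-1)·(-48049) = 3483
  c_3 = (-2)·(23213) + (-5)·(-8642) + (4)·(-22283) + (-2)·(-48049) = 3750
  c_4 = (-1)·(23213) + (-3)·(-8642) + (0)·(-22283) + (0)·(-48049) = 2713
Expand coordinatewise in base 11:
  c_1 = 13374 = 9·11^0 + 5·11^1 + 0·11^2 + 10·11^3
  c_2 = 3483 = 7·11^0 + 8·11^1 + 6·11^2 + 2·11^3
  c_3 = 3750 = 10·11^0 + 10·11^1 + 8·11^2 + 2·11^3
  c_4 = 2713 = 7·11^0 + 4·11^1 + 0·11^2 + 2·11^3
p-restricted factor λ_0 = (9, 7, 10, 7)
p-restricted factor λ_1 = (5, 8, 10, 4)
p-restricted factor λ_2 = (0, 6, 8, 0)
p-restricted factor λ_3 = (10, 2, 2, 2)

((9, 7, 10, 7), (5, 8, 10, 4), (0, 6, 8, 0), (10, 2, 2, 2))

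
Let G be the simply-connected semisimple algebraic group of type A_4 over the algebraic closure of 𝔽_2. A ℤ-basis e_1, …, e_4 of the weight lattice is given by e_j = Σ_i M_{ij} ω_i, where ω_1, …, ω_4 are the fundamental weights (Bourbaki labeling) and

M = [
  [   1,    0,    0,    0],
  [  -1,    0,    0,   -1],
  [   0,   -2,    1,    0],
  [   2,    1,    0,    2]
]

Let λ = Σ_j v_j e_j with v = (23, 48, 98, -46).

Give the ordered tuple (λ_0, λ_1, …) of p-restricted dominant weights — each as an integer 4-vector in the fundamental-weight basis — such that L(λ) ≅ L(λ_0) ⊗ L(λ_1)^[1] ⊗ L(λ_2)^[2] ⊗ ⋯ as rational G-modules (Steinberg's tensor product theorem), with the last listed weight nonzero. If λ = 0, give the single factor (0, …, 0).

((1, 1, 0, 0), (1, 1, 1, 1), (1, 1, 0, 0), (0, 0, 0, 0), (1, 1, 0, 0))

In the fundamental-weight basis, λ has coordinates c = M·v (v = (23, 48, 98, -46)):
  c_1 = (1)·(23) + (0)·(48) + (0)·(98) + (0)·(-46) = 23
  c_2 = (-1)·(23) + (0)·(48) + (0)·(98) + (-1)·(-46) = 23
  c_3 = (0)·(23) + (-2)·(48) + (1)·(98) + (0)·(-46) = 2
  c_4 = (2)·(23) + (1)·(48) + (0)·(98) + (2)·(-46) = 2
Base-2 expansion of each c_i:
  c_1 = 23 = 1·2^0 + 1·2^1 + 1·2^2 + 0·2^3 + 1·2^4
  c_2 = 23 = 1·2^0 + 1·2^1 + 1·2^2 + 0·2^3 + 1·2^4
  c_3 = 2 = 0·2^0 + 1·2^1
  c_4 = 2 = 0·2^0 + 1·2^1
Factor λ_0 = (1, 1, 0, 0)
Factor λ_1 = (1, 1, 1, 1)
Factor λ_2 = (1, 1, 0, 0)
Factor λ_3 = (0, 0, 0, 0)
Factor λ_4 = (1, 1, 0, 0)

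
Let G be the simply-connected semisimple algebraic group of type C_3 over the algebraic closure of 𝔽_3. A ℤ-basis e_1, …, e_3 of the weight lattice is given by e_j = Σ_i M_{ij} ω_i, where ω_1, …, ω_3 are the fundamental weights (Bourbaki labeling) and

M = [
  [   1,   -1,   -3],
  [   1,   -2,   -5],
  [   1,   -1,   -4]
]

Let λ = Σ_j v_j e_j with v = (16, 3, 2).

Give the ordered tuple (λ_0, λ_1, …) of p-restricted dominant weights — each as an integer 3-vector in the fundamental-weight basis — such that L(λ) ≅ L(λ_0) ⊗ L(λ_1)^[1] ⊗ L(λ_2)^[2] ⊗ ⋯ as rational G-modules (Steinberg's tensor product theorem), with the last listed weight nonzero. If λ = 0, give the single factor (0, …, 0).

Change of basis e → ω: c = M·v where v = (16, 3, 2):
  c_1 = 1*16 + -1*3 + -3*2 = 7
  c_2 = 1*16 + -2*3 + -5*2 = 0
  c_3 = 1*16 + -1*3 + -4*2 = 5
Base-3 expansion of each c_i:
  c_1 = 7 = 1·3^0 + 2·3^1
  c_2 = 0
  c_3 = 5 = 2·3^0 + 1·3^1
Factor λ_0 = (1, 0, 2)
Factor λ_1 = (2, 0, 1)

((1, 0, 2), (2, 0, 1))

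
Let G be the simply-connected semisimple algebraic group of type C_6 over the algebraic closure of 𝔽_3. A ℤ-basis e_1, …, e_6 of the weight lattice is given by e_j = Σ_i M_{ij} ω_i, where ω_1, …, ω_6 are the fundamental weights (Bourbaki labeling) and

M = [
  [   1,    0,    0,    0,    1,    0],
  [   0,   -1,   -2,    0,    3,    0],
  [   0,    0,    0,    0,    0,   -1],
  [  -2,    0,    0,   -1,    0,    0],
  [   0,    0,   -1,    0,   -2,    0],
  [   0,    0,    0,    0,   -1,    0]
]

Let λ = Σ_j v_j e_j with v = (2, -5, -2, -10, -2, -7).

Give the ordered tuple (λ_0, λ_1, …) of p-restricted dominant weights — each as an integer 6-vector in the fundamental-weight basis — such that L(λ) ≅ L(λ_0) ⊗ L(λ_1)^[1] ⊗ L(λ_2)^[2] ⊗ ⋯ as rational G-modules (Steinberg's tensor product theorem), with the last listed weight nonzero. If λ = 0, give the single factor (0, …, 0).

ω-coordinates c = M·v, v = (2, -5, -2, -10, -2, -7):
  c_1 = (1)·(2) + (0)·(-5) + (0)·(-2) + (0)·(-10) + (1)·(-2) + (0)·(-7) = 0
  c_2 = (0)·(2) + (-1)·(-5) + (-2)·(-2) + (0)·(-10) + (3)·(-2) + (0)·(-7) = 3
  c_3 = (0)·(2) + (0)·(-5) + (0)·(-2) + (0)·(-10) + (0)·(-2) + (-1)·(-7) = 7
  c_4 = (-2)·(2) + (0)·(-5) + (0)·(-2) + (-1)·(-10) + (0)·(-2) + (0)·(-7) = 6
  c_5 = (0)·(2) + (0)·(-5) + (-1)·(-2) + (0)·(-10) + (-2)·(-2) + (0)·(-7) = 6
  c_6 = (0)·(2) + (0)·(-5) + (0)·(-2) + (0)·(-10) + (-1)·(-2) + (0)·(-7) = 2
Writing each c_i in base p = 3:
  c_1 = 0
  c_2 = 3 = 0·3^0 + 1·3^1
  c_3 = 7 = 1·3^0 + 2·3^1
  c_4 = 6 = 0·3^0 + 2·3^1
  c_5 = 6 = 0·3^0 + 2·3^1
  c_6 = 2 = 2·3^0
Factor λ_0 = (0, 0, 1, 0, 0, 2)
Factor λ_1 = (0, 1, 2, 2, 2, 0)

((0, 0, 1, 0, 0, 2), (0, 1, 2, 2, 2, 0))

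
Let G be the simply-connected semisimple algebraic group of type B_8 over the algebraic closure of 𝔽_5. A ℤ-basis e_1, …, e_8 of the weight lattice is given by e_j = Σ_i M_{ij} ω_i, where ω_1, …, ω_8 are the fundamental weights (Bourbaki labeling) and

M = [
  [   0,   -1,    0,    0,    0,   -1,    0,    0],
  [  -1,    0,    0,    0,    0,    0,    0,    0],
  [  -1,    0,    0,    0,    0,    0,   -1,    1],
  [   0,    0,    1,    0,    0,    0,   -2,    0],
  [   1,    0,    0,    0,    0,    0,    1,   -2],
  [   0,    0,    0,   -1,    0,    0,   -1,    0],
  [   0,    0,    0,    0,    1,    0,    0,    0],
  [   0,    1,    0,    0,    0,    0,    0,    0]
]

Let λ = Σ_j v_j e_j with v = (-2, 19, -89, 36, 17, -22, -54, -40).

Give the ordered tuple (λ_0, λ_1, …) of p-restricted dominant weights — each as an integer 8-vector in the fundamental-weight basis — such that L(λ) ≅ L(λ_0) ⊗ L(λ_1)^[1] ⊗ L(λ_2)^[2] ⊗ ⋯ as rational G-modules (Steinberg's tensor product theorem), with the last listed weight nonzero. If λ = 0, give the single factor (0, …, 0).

((3, 2, 1, 4, 4, 3, 2, 4), (0, 0, 3, 3, 4, 3, 3, 3))

Converting to the ω-basis (c_i = row i of M dotted with v = (-2, 19, -89, 36, 17, -22, -54, -40)):
  c_1 = 0*-2 + -1*19 + 0*-89 + 0*36 + 0*17 + -1*-22 + 0*-54 + 0*-40 = 3
  c_2 = -1*-2 + 0*19 + 0*-89 + 0*36 + 0*17 + 0*-22 + 0*-54 + 0*-40 = 2
  c_3 = -1*-2 + 0*19 + 0*-89 + 0*36 + 0*17 + 0*-22 + -1*-54 + 1*-40 = 16
  c_4 = 0*-2 + 0*19 + 1*-89 + 0*36 + 0*17 + 0*-22 + -2*-54 + 0*-40 = 19
  c_5 = 1*-2 + 0*19 + 0*-89 + 0*36 + 0*17 + 0*-22 + 1*-54 + -2*-40 = 24
  c_6 = 0*-2 + 0*19 + 0*-89 + -1*36 + 0*17 + 0*-22 + -1*-54 + 0*-40 = 18
  c_7 = 0*-2 + 0*19 + 0*-89 + 0*36 + 1*17 + 0*-22 + 0*-54 + 0*-40 = 17
  c_8 = 0*-2 + 1*19 + 0*-89 + 0*36 + 0*17 + 0*-22 + 0*-54 + 0*-40 = 19
p = 5; digits c_i = Σ_j d_{ij}·5^j, 0 ≤ d_{ij} < 5:
  c_1 = 3 = 3·5^0
  c_2 = 2 = 2·5^0
  c_3 = 16 = 1·5^0 + 3·5^1
  c_4 = 19 = 4·5^0 + 3·5^1
  c_5 = 24 = 4·5^0 + 4·5^1
  c_6 = 18 = 3·5^0 + 3·5^1
  c_7 = 17 = 2·5^0 + 3·5^1
  c_8 = 19 = 4·5^0 + 3·5^1
Factor λ_0 = (3, 2, 1, 4, 4, 3, 2, 4)
Factor λ_1 = (0, 0, 3, 3, 4, 3, 3, 3)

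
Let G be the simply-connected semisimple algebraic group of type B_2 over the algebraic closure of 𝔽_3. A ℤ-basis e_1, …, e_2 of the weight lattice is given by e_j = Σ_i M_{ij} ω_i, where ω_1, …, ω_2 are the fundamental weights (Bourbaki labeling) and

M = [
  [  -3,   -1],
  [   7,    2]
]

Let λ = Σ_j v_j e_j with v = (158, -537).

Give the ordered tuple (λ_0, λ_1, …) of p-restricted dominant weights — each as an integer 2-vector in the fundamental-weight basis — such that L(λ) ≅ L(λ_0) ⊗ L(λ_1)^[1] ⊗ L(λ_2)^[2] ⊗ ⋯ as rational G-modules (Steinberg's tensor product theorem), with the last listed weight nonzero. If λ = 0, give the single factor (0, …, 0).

((0, 2), (0, 1), (1, 0), (2, 1))

Converting to the ω-basis (c_i = row i of M dotted with v = (158, -537)):
  c_1 = (-3)·(158) + (-1)·(-537) = 63
  c_2 = (7)·(158) + (2)·(-537) = 32
Writing each c_i in base p = 3:
  c_1 = 63 = 0·3^0 + 0·3^1 + 1·3^2 + 2·3^3
  c_2 = 32 = 2·3^0 + 1·3^1 + 0·3^2 + 1·3^3
Factor λ_0 = (0, 2)
Factor λ_1 = (0, 1)
Factor λ_2 = (1, 0)
Factor λ_3 = (2, 1)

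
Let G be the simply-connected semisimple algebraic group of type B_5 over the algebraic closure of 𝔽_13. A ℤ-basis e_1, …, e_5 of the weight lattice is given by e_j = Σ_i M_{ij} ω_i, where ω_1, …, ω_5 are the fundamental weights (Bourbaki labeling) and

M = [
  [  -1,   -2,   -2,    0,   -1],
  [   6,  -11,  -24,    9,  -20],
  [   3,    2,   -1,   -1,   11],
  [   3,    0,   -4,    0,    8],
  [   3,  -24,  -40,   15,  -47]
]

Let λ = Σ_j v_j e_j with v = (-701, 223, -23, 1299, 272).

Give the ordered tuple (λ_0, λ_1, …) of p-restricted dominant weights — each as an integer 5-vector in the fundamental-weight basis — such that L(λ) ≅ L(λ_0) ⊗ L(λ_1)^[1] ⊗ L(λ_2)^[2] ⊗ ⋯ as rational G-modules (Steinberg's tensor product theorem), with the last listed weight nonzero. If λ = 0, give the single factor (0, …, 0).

ω-coordinates c = M·v, v = (-701, 223, -23, 1299, 272):
  c_1 = -1*-701 + -2*223 + -2*-23 + 0*1299 + -1*272 = 29
  c_2 = 6*-701 + -11*223 + -24*-23 + 9*1299 + -20*272 = 144
  c_3 = 3*-701 + 2*223 + -1*-23 + -1*1299 + 11*272 = 59
  c_4 = 3*-701 + 0*223 + -4*-23 + 0*1299 + 8*272 = 165
  c_5 = 3*-701 + -24*223 + -40*-23 + 15*1299 + -47*272 = 166
Expand coordinatewise in base 13:
  c_1 = 29 = 3·13^0 + 2·13^1
  c_2 = 144 = 1·13^0 + 11·13^1
  c_3 = 59 = 7·13^0 + 4·13^1
  c_4 = 165 = 9·13^0 + 12·13^1
  c_5 = 166 = 10·13^0 + 12·13^1
p-restricted factor λ_0 = (3, 1, 7, 9, 10)
p-restricted factor λ_1 = (2, 11, 4, 12, 12)

((3, 1, 7, 9, 10), (2, 11, 4, 12, 12))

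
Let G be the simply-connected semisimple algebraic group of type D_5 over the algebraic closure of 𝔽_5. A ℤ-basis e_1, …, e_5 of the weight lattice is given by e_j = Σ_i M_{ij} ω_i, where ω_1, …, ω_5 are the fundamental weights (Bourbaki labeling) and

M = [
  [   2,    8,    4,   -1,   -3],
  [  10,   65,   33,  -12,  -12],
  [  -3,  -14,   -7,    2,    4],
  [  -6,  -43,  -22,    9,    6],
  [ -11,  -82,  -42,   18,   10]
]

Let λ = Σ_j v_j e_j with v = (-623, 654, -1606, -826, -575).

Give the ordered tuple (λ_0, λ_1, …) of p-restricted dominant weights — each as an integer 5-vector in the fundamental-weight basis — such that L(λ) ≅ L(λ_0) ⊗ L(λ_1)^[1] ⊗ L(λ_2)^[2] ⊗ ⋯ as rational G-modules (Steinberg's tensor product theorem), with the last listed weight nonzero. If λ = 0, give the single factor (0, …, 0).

((3, 4, 3, 4, 4), (2, 3, 0, 2, 1), (4, 3, 0, 2, 2))

Compute c_i = Σ_j M_{ij} v_j with v = (-623, 654, -1606, -826, -575):
  c_1 = 2*-623 + 8*654 + 4*-1606 + -1*-826 + -3*-575 = 113
  c_2 = 10*-623 + 65*654 + 33*-1606 + -12*-826 + -12*-575 = 94
  c_3 = -3*-623 + -14*654 + -7*-1606 + 2*-826 + 4*-575 = 3
  c_4 = -6*-623 + -43*654 + -22*-1606 + 9*-826 + 6*-575 = 64
  c_5 = -11*-623 + -82*654 + -42*-1606 + 18*-826 + 10*-575 = 59
Expand coordinatewise in base 5:
  c_1 = 113 = 3·5^0 + 2·5^1 + 4·5^2
  c_2 = 94 = 4·5^0 + 3·5^1 + 3·5^2
  c_3 = 3 = 3·5^0
  c_4 = 64 = 4·5^0 + 2·5^1 + 2·5^2
  c_5 = 59 = 4·5^0 + 1·5^1 + 2·5^2
λ_0 = (3, 4, 3, 4, 4)
λ_1 = (2, 3, 0, 2, 1)
λ_2 = (4, 3, 0, 2, 2)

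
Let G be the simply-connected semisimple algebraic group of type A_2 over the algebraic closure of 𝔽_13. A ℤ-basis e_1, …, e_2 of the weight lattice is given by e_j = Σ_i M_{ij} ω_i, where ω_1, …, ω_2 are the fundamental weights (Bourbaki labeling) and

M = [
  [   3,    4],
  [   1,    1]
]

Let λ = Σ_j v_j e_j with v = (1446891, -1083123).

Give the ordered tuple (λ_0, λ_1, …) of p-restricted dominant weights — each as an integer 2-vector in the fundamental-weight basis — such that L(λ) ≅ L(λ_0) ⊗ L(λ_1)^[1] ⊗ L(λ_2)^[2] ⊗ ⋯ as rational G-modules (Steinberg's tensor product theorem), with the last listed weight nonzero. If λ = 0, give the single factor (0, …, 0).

Compute c_i = Σ_j M_{ij} v_j with v = (1446891, -1083123):
  c_1 = 3*1446891 + 4*-1083123 = 8181
  c_2 = 1*1446891 + 1*-1083123 = 363768
Base-13 expansion of each c_i:
  c_1 = 8181 = 4·13^0 + 5·13^1 + 9·13^2 + 3·13^3
  c_2 = 363768 = 2·13^0 + 6·13^1 + 7·13^2 + 9·13^3 + 12·13^4
p-restricted factor λ_0 = (4, 2)
p-restricted factor λ_1 = (5, 6)
p-restricted factor λ_2 = (9, 7)
p-restricted factor λ_3 = (3, 9)
p-restricted factor λ_4 = (0, 12)

((4, 2), (5, 6), (9, 7), (3, 9), (0, 12))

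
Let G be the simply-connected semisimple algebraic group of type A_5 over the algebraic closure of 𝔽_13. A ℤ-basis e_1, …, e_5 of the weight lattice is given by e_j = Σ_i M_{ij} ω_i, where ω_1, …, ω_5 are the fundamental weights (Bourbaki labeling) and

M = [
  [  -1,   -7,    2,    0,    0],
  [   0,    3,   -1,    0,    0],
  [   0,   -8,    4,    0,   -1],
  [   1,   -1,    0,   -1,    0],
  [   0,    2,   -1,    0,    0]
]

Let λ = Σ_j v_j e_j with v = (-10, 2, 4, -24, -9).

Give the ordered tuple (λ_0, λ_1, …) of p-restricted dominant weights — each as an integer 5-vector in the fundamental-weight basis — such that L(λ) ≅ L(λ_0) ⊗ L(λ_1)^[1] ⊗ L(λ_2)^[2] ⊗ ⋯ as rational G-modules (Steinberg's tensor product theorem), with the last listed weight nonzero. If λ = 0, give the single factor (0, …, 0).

Change of basis e → ω: c = M·v where v = (-10, 2, 4, -24, -9):
  c_1 = (-1)·(-10) + (-7)·(2) + (2)·(4) + (0)·(-24) + (0)·(-9) = 4
  c_2 = (0)·(-10) + (3)·(2) + (-1)·(4) + (0)·(-24) + (0)·(-9) = 2
  c_3 = (0)·(-10) + (-8)·(2) + (4)·(4) + (0)·(-24) + (-1)·(-9) = 9
  c_4 = (1)·(-10) + (-1)·(2) + (0)·(4) + (-1)·(-24) + (0)·(-9) = 12
  c_5 = (0)·(-10) + (2)·(2) + (-1)·(4) + (0)·(-24) + (0)·(-9) = 0
p = 13; digits c_i = Σ_j d_{ij}·13^j, 0 ≤ d_{ij} < 13:
  c_1 = 4 = 4·13^0
  c_2 = 2 = 2·13^0
  c_3 = 9 = 9·13^0
  c_4 = 12 = 12·13^0
  c_5 = 0
Factor λ_0 = (4, 2, 9, 12, 0)

((4, 2, 9, 12, 0),)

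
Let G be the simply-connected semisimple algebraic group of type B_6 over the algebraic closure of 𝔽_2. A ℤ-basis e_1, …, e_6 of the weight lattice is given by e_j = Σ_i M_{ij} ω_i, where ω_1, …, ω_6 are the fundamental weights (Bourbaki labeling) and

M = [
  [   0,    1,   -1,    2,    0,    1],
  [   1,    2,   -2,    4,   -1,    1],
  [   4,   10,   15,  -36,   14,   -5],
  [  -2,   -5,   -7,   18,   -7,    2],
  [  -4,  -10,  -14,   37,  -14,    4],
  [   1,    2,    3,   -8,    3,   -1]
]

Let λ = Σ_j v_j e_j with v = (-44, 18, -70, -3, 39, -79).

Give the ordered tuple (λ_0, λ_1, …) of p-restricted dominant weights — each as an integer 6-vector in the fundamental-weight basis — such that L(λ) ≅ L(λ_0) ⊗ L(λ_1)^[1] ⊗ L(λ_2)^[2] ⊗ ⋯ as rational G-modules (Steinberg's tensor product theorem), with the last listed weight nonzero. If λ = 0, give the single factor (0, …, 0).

((1, 0, 1, 1, 1, 0), (1, 1, 1, 1, 1, 1))

ω-coordinates c = M·v, v = (-44, 18, -70, -3, 39, -79):
  c_1 = (0)·(-44) + 1·18 + (-1)·(-70) + (2)·(-3) + 0·39 + (1)·(-79) = 3
  c_2 = (1)·(-44) + 2·18 + (-2)·(-70) + (4)·(-3) + (-1)·(39) + (1)·(-79) = 2
  c_3 = (4)·(-44) + 10·18 + (15)·(-70) + (-36)·(-3) + 14·39 + (-5)·(-79) = 3
  c_4 = (-2)·(-44) + (-5)·(18) + (-7)·(-70) + (18)·(-3) + (-7)·(39) + (2)·(-79) = 3
  c_5 = (-4)·(-44) + (-10)·(18) + (-14)·(-70) + (37)·(-3) + (-14)·(39) + (4)·(-79) = 3
  c_6 = (1)·(-44) + 2·18 + (3)·(-70) + (-8)·(-3) + 3·39 + (-1)·(-79) = 2
Writing each c_i in base p = 2:
  c_1 = 3 = 1·2^0 + 1·2^1
  c_2 = 2 = 0·2^0 + 1·2^1
  c_3 = 3 = 1·2^0 + 1·2^1
  c_4 = 3 = 1·2^0 + 1·2^1
  c_5 = 3 = 1·2^0 + 1·2^1
  c_6 = 2 = 0·2^0 + 1·2^1
Factor λ_0 = (1, 0, 1, 1, 1, 0)
Factor λ_1 = (1, 1, 1, 1, 1, 1)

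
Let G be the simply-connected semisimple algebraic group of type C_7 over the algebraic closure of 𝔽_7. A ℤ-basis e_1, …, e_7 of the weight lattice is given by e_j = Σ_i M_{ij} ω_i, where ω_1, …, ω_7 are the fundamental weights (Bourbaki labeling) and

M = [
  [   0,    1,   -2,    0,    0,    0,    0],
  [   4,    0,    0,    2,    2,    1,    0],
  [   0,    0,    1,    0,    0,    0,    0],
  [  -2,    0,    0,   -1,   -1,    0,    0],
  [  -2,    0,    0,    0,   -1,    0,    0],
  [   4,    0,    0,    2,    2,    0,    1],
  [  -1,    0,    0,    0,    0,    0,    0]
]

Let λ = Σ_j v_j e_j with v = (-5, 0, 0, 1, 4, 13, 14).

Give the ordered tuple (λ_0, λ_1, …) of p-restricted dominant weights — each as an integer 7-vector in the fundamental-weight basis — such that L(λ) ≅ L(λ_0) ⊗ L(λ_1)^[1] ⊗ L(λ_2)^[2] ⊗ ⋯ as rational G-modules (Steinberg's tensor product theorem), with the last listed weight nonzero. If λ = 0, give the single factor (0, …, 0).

ω-coordinates c = M·v, v = (-5, 0, 0, 1, 4, 13, 14):
  c_1 = (0)·(-5) + 1·0 + (-2)·(0) + 0·1 + 0·4 + 0·13 + 0·14 = 0
  c_2 = (4)·(-5) + 0·0 + 0·0 + 2·1 + 2·4 + 1·13 + 0·14 = 3
  c_3 = (0)·(-5) + 0·0 + 1·0 + 0·1 + 0·4 + 0·13 + 0·14 = 0
  c_4 = (-2)·(-5) + 0·0 + 0·0 + (-1)·(1) + (-1)·(4) + 0·13 + 0·14 = 5
  c_5 = (-2)·(-5) + 0·0 + 0·0 + 0·1 + (-1)·(4) + 0·13 + 0·14 = 6
  c_6 = (4)·(-5) + 0·0 + 0·0 + 2·1 + 2·4 + 0·13 + 1·14 = 4
  c_7 = (-1)·(-5) + 0·0 + 0·0 + 0·1 + 0·4 + 0·13 + 0·14 = 5
Writing each c_i in base p = 7:
  c_1 = 0
  c_2 = 3 = 3·7^0
  c_3 = 0
  c_4 = 5 = 5·7^0
  c_5 = 6 = 6·7^0
  c_6 = 4 = 4·7^0
  c_7 = 5 = 5·7^0
Factor λ_0 = (0, 3, 0, 5, 6, 4, 5)

((0, 3, 0, 5, 6, 4, 5),)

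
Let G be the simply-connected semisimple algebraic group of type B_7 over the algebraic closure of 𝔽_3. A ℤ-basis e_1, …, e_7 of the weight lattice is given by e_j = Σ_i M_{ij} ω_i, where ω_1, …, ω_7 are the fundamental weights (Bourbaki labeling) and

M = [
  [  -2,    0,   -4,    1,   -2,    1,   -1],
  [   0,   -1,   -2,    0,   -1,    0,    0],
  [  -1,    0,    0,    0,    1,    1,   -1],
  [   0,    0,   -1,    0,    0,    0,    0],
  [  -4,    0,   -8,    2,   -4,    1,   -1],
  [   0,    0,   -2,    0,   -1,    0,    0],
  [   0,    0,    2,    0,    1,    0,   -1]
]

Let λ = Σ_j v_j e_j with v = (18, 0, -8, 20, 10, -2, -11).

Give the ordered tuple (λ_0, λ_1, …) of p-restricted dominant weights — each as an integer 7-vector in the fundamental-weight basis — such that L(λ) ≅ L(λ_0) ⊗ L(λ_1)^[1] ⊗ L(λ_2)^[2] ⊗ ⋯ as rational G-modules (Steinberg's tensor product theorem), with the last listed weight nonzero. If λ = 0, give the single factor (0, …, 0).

ω-coordinates c = M·v, v = (18, 0, -8, 20, 10, -2, -11):
  c_1 = -2*18 + 0*0 + -4*-8 + 1*20 + -2*10 + 1*-2 + -1*-11 = 5
  c_2 = 0*18 + -1*0 + -2*-8 + 0*20 + -1*10 + 0*-2 + 0*-11 = 6
  c_3 = -1*18 + 0*0 + 0*-8 + 0*20 + 1*10 + 1*-2 + -1*-11 = 1
  c_4 = 0*18 + 0*0 + -1*-8 + 0*20 + 0*10 + 0*-2 + 0*-11 = 8
  c_5 = -4*18 + 0*0 + -8*-8 + 2*20 + -4*10 + 1*-2 + -1*-11 = 1
  c_6 = 0*18 + 0*0 + -2*-8 + 0*20 + -1*10 + 0*-2 + 0*-11 = 6
  c_7 = 0*18 + 0*0 + 2*-8 + 0*20 + 1*10 + 0*-2 + -1*-11 = 5
Writing each c_i in base p = 3:
  c_1 = 5 = 2·3^0 + 1·3^1
  c_2 = 6 = 0·3^0 + 2·3^1
  c_3 = 1 = 1·3^0
  c_4 = 8 = 2·3^0 + 2·3^1
  c_5 = 1 = 1·3^0
  c_6 = 6 = 0·3^0 + 2·3^1
  c_7 = 5 = 2·3^0 + 1·3^1
λ_0 = (2, 0, 1, 2, 1, 0, 2)
λ_1 = (1, 2, 0, 2, 0, 2, 1)

((2, 0, 1, 2, 1, 0, 2), (1, 2, 0, 2, 0, 2, 1))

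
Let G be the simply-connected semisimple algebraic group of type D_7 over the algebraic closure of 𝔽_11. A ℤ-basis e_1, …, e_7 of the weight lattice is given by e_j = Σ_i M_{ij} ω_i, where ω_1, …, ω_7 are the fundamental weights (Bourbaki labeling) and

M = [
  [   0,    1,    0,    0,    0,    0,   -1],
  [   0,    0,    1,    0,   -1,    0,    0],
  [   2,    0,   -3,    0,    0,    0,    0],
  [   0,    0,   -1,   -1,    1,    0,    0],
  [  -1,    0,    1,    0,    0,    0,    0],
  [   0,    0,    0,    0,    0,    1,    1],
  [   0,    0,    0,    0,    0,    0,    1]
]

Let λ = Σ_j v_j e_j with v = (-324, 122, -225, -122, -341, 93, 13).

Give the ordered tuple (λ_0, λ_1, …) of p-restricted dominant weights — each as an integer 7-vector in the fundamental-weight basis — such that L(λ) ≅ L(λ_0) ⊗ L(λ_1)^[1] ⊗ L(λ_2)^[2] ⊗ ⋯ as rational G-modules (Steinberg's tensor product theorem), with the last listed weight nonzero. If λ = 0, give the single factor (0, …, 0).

((10, 6, 5, 6, 0, 7, 2), (9, 10, 2, 0, 9, 9, 1))

Converting to the ω-basis (c_i = row i of M dotted with v = (-324, 122, -225, -122, -341, 93, 13)):
  c_1 = (0)·(-324) + (1)·(122) + (0)·(-225) + (0)·(-122) + (0)·(-341) + (0)·(93) + (-1)·(13) = 109
  c_2 = (0)·(-324) + (0)·(122) + (1)·(-225) + (0)·(-122) + (-1)·(-341) + (0)·(93) + (0)·(13) = 116
  c_3 = (2)·(-324) + (0)·(122) + (-3)·(-225) + (0)·(-122) + (0)·(-341) + (0)·(93) + (0)·(13) = 27
  c_4 = (0)·(-324) + (0)·(122) + (-1)·(-225) + (-1)·(-122) + (1)·(-341) + (0)·(93) + (0)·(13) = 6
  c_5 = (-1)·(-324) + (0)·(122) + (1)·(-225) + (0)·(-122) + (0)·(-341) + (0)·(93) + (0)·(13) = 99
  c_6 = (0)·(-324) + (0)·(122) + (0)·(-225) + (0)·(-122) + (0)·(-341) + (1)·(93) + (1)·(13) = 106
  c_7 = (0)·(-324) + (0)·(122) + (0)·(-225) + (0)·(-122) + (0)·(-341) + (0)·(93) + (1)·(13) = 13
Expand coordinatewise in base 11:
  c_1 = 109 = 10·11^0 + 9·11^1
  c_2 = 116 = 6·11^0 + 10·11^1
  c_3 = 27 = 5·11^0 + 2·11^1
  c_4 = 6 = 6·11^0
  c_5 = 99 = 0·11^0 + 9·11^1
  c_6 = 106 = 7·11^0 + 9·11^1
  c_7 = 13 = 2·11^0 + 1·11^1
Factor λ_0 = (10, 6, 5, 6, 0, 7, 2)
Factor λ_1 = (9, 10, 2, 0, 9, 9, 1)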